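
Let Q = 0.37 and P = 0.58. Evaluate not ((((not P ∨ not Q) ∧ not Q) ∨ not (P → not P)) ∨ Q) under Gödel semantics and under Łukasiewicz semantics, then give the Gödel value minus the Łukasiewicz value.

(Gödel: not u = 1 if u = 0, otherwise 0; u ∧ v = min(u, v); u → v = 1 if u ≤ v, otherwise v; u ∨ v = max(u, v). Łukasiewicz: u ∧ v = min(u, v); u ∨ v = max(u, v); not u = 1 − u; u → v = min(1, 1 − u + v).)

-0.37

Gödel evaluation:
  not P: Gödel ¬ of 0.58 = 0 (operand ≠ 0)
  not Q: Gödel ¬ of 0.37 = 0 (operand ≠ 0)
  (not P ∨ not Q) = max(0, 0) = 0
  not Q: Gödel ¬ of 0.37 = 0 (operand ≠ 0)
  ((not P ∨ not Q) ∧ not Q) = min(0, 0) = 0
  not P: Gödel ¬ of 0.58 = 0 (operand ≠ 0)
  (P → not P): 0.58 > 0, so result = 0
  not (P → not P): Gödel ¬ of 0 = 1 (operand is 0)
  (((not P ∨ not Q) ∧ not Q) ∨ not (P → not P)) = max(0, 1) = 1
  ((((not P ∨ not Q) ∧ not Q) ∨ not (P → not P)) ∨ Q) = max(1, 0.37) = 1
  not ((((not P ∨ not Q) ∧ not Q) ∨ not (P → not P)) ∨ Q): Gödel ¬ of 1 = 0 (operand ≠ 0)
  Gödel value = 0
Łukasiewicz evaluation:
  not P: Łukasiewicz ¬ gives 1 − 0.58 = 0.42
  not Q: Łukasiewicz ¬ gives 1 − 0.37 = 0.63
  (not P ∨ not Q) = max(0.42, 0.63) = 0.63
  not Q: Łukasiewicz ¬ gives 1 − 0.37 = 0.63
  ((not P ∨ not Q) ∧ not Q) = min(0.63, 0.63) = 0.63
  not P: Łukasiewicz ¬ gives 1 − 0.58 = 0.42
  (P → not P): min(1, 1 − 0.58 + 0.42) = 0.84
  not (P → not P): Łukasiewicz ¬ gives 1 − 0.84 = 0.16
  (((not P ∨ not Q) ∧ not Q) ∨ not (P → not P)) = max(0.63, 0.16) = 0.63
  ((((not P ∨ not Q) ∧ not Q) ∨ not (P → not P)) ∨ Q) = max(0.63, 0.37) = 0.63
  not ((((not P ∨ not Q) ∧ not Q) ∨ not (P → not P)) ∨ Q): Łukasiewicz ¬ gives 1 − 0.63 = 0.37
  Łukasiewicz value = 0.37
Difference: 0 − 0.37 = -0.37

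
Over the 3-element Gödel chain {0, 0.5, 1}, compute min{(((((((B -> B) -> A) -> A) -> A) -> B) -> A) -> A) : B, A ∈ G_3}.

0.50

The minimum is attained at B = 0, A = 0.5:
  (B -> B): 0 ≤ 0, so result = 1
  ((B -> B) -> A): 1 > 0.5, so result = 0.5
  (((B -> B) -> A) -> A): 0.5 ≤ 0.5, so result = 1
  ((((B -> B) -> A) -> A) -> A): 1 > 0.5, so result = 0.5
  (((((B -> B) -> A) -> A) -> A) -> B): 0.5 > 0, so result = 0
  ((((((B -> B) -> A) -> A) -> A) -> B) -> A): 0 ≤ 0.5, so result = 1
  (((((((B -> B) -> A) -> A) -> A) -> B) -> A) -> A): 1 > 0.5, so result = 0.5
Checking all 9 assignments confirms none give a value below 0.50.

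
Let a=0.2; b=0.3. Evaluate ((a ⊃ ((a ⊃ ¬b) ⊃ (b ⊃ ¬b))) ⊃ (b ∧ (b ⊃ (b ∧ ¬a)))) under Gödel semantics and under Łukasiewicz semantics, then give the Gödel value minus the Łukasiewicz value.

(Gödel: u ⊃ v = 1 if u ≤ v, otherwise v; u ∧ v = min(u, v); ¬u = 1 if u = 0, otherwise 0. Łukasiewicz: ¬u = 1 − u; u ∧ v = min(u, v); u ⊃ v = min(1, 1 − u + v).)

Gödel evaluation:
  ¬b: Gödel ¬ of 0.3 = 0 (operand ≠ 0)
  (a ⊃ ¬b): 0.2 > 0, so result = 0
  ¬b: Gödel ¬ of 0.3 = 0 (operand ≠ 0)
  (b ⊃ ¬b): 0.3 > 0, so result = 0
  ((a ⊃ ¬b) ⊃ (b ⊃ ¬b)): 0 ≤ 0, so result = 1
  (a ⊃ ((a ⊃ ¬b) ⊃ (b ⊃ ¬b))): 0.2 ≤ 1, so result = 1
  ¬a: Gödel ¬ of 0.2 = 0 (operand ≠ 0)
  (b ∧ ¬a) = min(0.3, 0) = 0
  (b ⊃ (b ∧ ¬a)): 0.3 > 0, so result = 0
  (b ∧ (b ⊃ (b ∧ ¬a))) = min(0.3, 0) = 0
  ((a ⊃ ((a ⊃ ¬b) ⊃ (b ⊃ ¬b))) ⊃ (b ∧ (b ⊃ (b ∧ ¬a)))): 1 > 0, so result = 0
  Gödel value = 0
Łukasiewicz evaluation:
  ¬b: Łukasiewicz ¬ gives 1 − 0.3 = 0.7
  (a ⊃ ¬b): min(1, 1 − 0.2 + 0.7) = 1
  ¬b: Łukasiewicz ¬ gives 1 − 0.3 = 0.7
  (b ⊃ ¬b): min(1, 1 − 0.3 + 0.7) = 1
  ((a ⊃ ¬b) ⊃ (b ⊃ ¬b)): min(1, 1 − 1 + 1) = 1
  (a ⊃ ((a ⊃ ¬b) ⊃ (b ⊃ ¬b))): min(1, 1 − 0.2 + 1) = 1
  ¬a: Łukasiewicz ¬ gives 1 − 0.2 = 0.8
  (b ∧ ¬a) = min(0.3, 0.8) = 0.3
  (b ⊃ (b ∧ ¬a)): min(1, 1 − 0.3 + 0.3) = 1
  (b ∧ (b ⊃ (b ∧ ¬a))) = min(0.3, 1) = 0.3
  ((a ⊃ ((a ⊃ ¬b) ⊃ (b ⊃ ¬b))) ⊃ (b ∧ (b ⊃ (b ∧ ¬a)))): min(1, 1 − 1 + 0.3) = 0.3
  Łukasiewicz value = 0.3
Difference: 0 − 0.3 = -0.30

-0.30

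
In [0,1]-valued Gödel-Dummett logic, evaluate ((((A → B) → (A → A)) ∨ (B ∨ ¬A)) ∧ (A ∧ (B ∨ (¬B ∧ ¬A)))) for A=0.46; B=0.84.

0.46

(A → B): 0.46 ≤ 0.84, so result = 1
(A → A): 0.46 ≤ 0.46, so result = 1
((A → B) → (A → A)): 1 ≤ 1, so result = 1
¬A: Gödel ¬ of 0.46 = 0 (operand ≠ 0)
(B ∨ ¬A) = max(0.84, 0) = 0.84
(((A → B) → (A → A)) ∨ (B ∨ ¬A)) = max(1, 0.84) = 1
¬B: Gödel ¬ of 0.84 = 0 (operand ≠ 0)
¬A: Gödel ¬ of 0.46 = 0 (operand ≠ 0)
(¬B ∧ ¬A) = min(0, 0) = 0
(B ∨ (¬B ∧ ¬A)) = max(0.84, 0) = 0.84
(A ∧ (B ∨ (¬B ∧ ¬A))) = min(0.46, 0.84) = 0.46
((((A → B) → (A → A)) ∨ (B ∨ ¬A)) ∧ (A ∧ (B ∨ (¬B ∧ ¬A)))) = min(1, 0.46) = 0.46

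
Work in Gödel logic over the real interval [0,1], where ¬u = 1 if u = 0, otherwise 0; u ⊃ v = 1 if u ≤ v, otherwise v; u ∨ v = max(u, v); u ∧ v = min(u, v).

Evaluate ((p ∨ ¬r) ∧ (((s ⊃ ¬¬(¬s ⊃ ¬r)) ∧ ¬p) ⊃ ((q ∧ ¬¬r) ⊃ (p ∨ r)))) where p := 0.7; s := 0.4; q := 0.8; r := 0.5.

0.70

¬r: Gödel ¬ of 0.5 = 0 (operand ≠ 0)
(p ∨ ¬r) = max(0.7, 0) = 0.7
¬s: Gödel ¬ of 0.4 = 0 (operand ≠ 0)
¬r: Gödel ¬ of 0.5 = 0 (operand ≠ 0)
(¬s ⊃ ¬r): 0 ≤ 0, so result = 1
¬(¬s ⊃ ¬r): Gödel ¬ of 1 = 0 (operand ≠ 0)
¬¬(¬s ⊃ ¬r): Gödel ¬ of 0 = 1 (operand is 0)
(s ⊃ ¬¬(¬s ⊃ ¬r)): 0.4 ≤ 1, so result = 1
¬p: Gödel ¬ of 0.7 = 0 (operand ≠ 0)
((s ⊃ ¬¬(¬s ⊃ ¬r)) ∧ ¬p) = min(1, 0) = 0
¬r: Gödel ¬ of 0.5 = 0 (operand ≠ 0)
¬¬r: Gödel ¬ of 0 = 1 (operand is 0)
(q ∧ ¬¬r) = min(0.8, 1) = 0.8
(p ∨ r) = max(0.7, 0.5) = 0.7
((q ∧ ¬¬r) ⊃ (p ∨ r)): 0.8 > 0.7, so result = 0.7
(((s ⊃ ¬¬(¬s ⊃ ¬r)) ∧ ¬p) ⊃ ((q ∧ ¬¬r) ⊃ (p ∨ r))): 0 ≤ 0.7, so result = 1
((p ∨ ¬r) ∧ (((s ⊃ ¬¬(¬s ⊃ ¬r)) ∧ ¬p) ⊃ ((q ∧ ¬¬r) ⊃ (p ∨ r)))) = min(0.7, 1) = 0.7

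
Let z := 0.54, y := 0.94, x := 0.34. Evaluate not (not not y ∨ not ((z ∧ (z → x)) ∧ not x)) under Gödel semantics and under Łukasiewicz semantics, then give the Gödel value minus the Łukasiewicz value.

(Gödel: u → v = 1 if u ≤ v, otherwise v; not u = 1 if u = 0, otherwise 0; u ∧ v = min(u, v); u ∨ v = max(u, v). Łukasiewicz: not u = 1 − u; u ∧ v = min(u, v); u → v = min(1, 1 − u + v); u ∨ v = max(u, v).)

-0.06

Gödel evaluation:
  not y: Gödel ¬ of 0.94 = 0 (operand ≠ 0)
  not not y: Gödel ¬ of 0 = 1 (operand is 0)
  (z → x): 0.54 > 0.34, so result = 0.34
  (z ∧ (z → x)) = min(0.54, 0.34) = 0.34
  not x: Gödel ¬ of 0.34 = 0 (operand ≠ 0)
  ((z ∧ (z → x)) ∧ not x) = min(0.34, 0) = 0
  not ((z ∧ (z → x)) ∧ not x): Gödel ¬ of 0 = 1 (operand is 0)
  (not not y ∨ not ((z ∧ (z → x)) ∧ not x)) = max(1, 1) = 1
  not (not not y ∨ not ((z ∧ (z → x)) ∧ not x)): Gödel ¬ of 1 = 0 (operand ≠ 0)
  Gödel value = 0
Łukasiewicz evaluation:
  not y: Łukasiewicz ¬ gives 1 − 0.94 = 0.06
  not not y: Łukasiewicz ¬ gives 1 − 0.06 = 0.94
  (z → x): min(1, 1 − 0.54 + 0.34) = 0.8
  (z ∧ (z → x)) = min(0.54, 0.8) = 0.54
  not x: Łukasiewicz ¬ gives 1 − 0.34 = 0.66
  ((z ∧ (z → x)) ∧ not x) = min(0.54, 0.66) = 0.54
  not ((z ∧ (z → x)) ∧ not x): Łukasiewicz ¬ gives 1 − 0.54 = 0.46
  (not not y ∨ not ((z ∧ (z → x)) ∧ not x)) = max(0.94, 0.46) = 0.94
  not (not not y ∨ not ((z ∧ (z → x)) ∧ not x)): Łukasiewicz ¬ gives 1 − 0.94 = 0.06
  Łukasiewicz value = 0.06
Difference: 0 − 0.06 = -0.06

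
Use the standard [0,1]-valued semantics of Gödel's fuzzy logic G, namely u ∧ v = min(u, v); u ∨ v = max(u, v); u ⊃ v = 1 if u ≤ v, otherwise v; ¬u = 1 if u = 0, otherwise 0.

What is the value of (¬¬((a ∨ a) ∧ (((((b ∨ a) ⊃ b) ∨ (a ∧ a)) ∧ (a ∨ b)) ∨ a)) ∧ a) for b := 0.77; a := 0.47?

0.47

(a ∨ a) = max(0.47, 0.47) = 0.47
(b ∨ a) = max(0.77, 0.47) = 0.77
((b ∨ a) ⊃ b): 0.77 ≤ 0.77, so result = 1
(a ∧ a) = min(0.47, 0.47) = 0.47
(((b ∨ a) ⊃ b) ∨ (a ∧ a)) = max(1, 0.47) = 1
(a ∨ b) = max(0.47, 0.77) = 0.77
((((b ∨ a) ⊃ b) ∨ (a ∧ a)) ∧ (a ∨ b)) = min(1, 0.77) = 0.77
(((((b ∨ a) ⊃ b) ∨ (a ∧ a)) ∧ (a ∨ b)) ∨ a) = max(0.77, 0.47) = 0.77
((a ∨ a) ∧ (((((b ∨ a) ⊃ b) ∨ (a ∧ a)) ∧ (a ∨ b)) ∨ a)) = min(0.47, 0.77) = 0.47
¬((a ∨ a) ∧ (((((b ∨ a) ⊃ b) ∨ (a ∧ a)) ∧ (a ∨ b)) ∨ a)): Gödel ¬ of 0.47 = 0 (operand ≠ 0)
¬¬((a ∨ a) ∧ (((((b ∨ a) ⊃ b) ∨ (a ∧ a)) ∧ (a ∨ b)) ∨ a)): Gödel ¬ of 0 = 1 (operand is 0)
(¬¬((a ∨ a) ∧ (((((b ∨ a) ⊃ b) ∨ (a ∧ a)) ∧ (a ∨ b)) ∨ a)) ∧ a) = min(1, 0.47) = 0.47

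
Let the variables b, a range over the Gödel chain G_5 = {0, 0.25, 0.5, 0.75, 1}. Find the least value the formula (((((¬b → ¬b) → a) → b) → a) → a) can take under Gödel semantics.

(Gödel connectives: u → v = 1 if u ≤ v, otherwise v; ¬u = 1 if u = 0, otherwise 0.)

The minimum is attained at b = 0, a = 0.25:
  ¬b: Gödel ¬ of 0 = 1 (operand is 0)
  ¬b: Gödel ¬ of 0 = 1 (operand is 0)
  (¬b → ¬b): 1 ≤ 1, so result = 1
  ((¬b → ¬b) → a): 1 > 0.25, so result = 0.25
  (((¬b → ¬b) → a) → b): 0.25 > 0, so result = 0
  ((((¬b → ¬b) → a) → b) → a): 0 ≤ 0.25, so result = 1
  (((((¬b → ¬b) → a) → b) → a) → a): 1 > 0.25, so result = 0.25
Checking all 25 assignments confirms none give a value below 0.25.

0.25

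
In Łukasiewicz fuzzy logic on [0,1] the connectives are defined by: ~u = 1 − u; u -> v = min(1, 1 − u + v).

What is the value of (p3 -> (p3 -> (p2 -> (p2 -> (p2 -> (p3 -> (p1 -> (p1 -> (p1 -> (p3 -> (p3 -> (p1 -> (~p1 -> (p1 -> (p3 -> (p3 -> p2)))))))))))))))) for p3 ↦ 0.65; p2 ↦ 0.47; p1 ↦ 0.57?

1.00

~p1: Łukasiewicz ¬ gives 1 − 0.57 = 0.43
(p3 -> p2): min(1, 1 − 0.65 + 0.47) = 0.82
(p3 -> (p3 -> p2)): min(1, 1 − 0.65 + 0.82) = 1
(p1 -> (p3 -> (p3 -> p2))): min(1, 1 − 0.57 + 1) = 1
(~p1 -> (p1 -> (p3 -> (p3 -> p2)))): min(1, 1 − 0.43 + 1) = 1
(p1 -> (~p1 -> (p1 -> (p3 -> (p3 -> p2))))): min(1, 1 − 0.57 + 1) = 1
(p3 -> (p1 -> (~p1 -> (p1 -> (p3 -> (p3 -> p2)))))): min(1, 1 − 0.65 + 1) = 1
(p3 -> (p3 -> (p1 -> (~p1 -> (p1 -> (p3 -> (p3 -> p2))))))): min(1, 1 − 0.65 + 1) = 1
(p1 -> (p3 -> (p3 -> (p1 -> (~p1 -> (p1 -> (p3 -> (p3 -> p2)))))))): min(1, 1 − 0.57 + 1) = 1
(p1 -> (p1 -> (p3 -> (p3 -> (p1 -> (~p1 -> (p1 -> (p3 -> (p3 -> p2))))))))): min(1, 1 − 0.57 + 1) = 1
(p1 -> (p1 -> (p1 -> (p3 -> (p3 -> (p1 -> (~p1 -> (p1 -> (p3 -> (p3 -> p2)))))))))): min(1, 1 − 0.57 + 1) = 1
(p3 -> (p1 -> (p1 -> (p1 -> (p3 -> (p3 -> (p1 -> (~p1 -> (p1 -> (p3 -> (p3 -> p2))))))))))): min(1, 1 − 0.65 + 1) = 1
(p2 -> (p3 -> (p1 -> (p1 -> (p1 -> (p3 -> (p3 -> (p1 -> (~p1 -> (p1 -> (p3 -> (p3 -> p2)))))))))))): min(1, 1 − 0.47 + 1) = 1
(p2 -> (p2 -> (p3 -> (p1 -> (p1 -> (p1 -> (p3 -> (p3 -> (p1 -> (~p1 -> (p1 -> (p3 -> (p3 -> p2))))))))))))): min(1, 1 − 0.47 + 1) = 1
(p2 -> (p2 -> (p2 -> (p3 -> (p1 -> (p1 -> (p1 -> (p3 -> (p3 -> (p1 -> (~p1 -> (p1 -> (p3 -> (p3 -> p2)))))))))))))): min(1, 1 − 0.47 + 1) = 1
(p3 -> (p2 -> (p2 -> (p2 -> (p3 -> (p1 -> (p1 -> (p1 -> (p3 -> (p3 -> (p1 -> (~p1 -> (p1 -> (p3 -> (p3 -> p2))))))))))))))): min(1, 1 − 0.65 + 1) = 1
(p3 -> (p3 -> (p2 -> (p2 -> (p2 -> (p3 -> (p1 -> (p1 -> (p1 -> (p3 -> (p3 -> (p1 -> (~p1 -> (p1 -> (p3 -> (p3 -> p2)))))))))))))))): min(1, 1 − 0.65 + 1) = 1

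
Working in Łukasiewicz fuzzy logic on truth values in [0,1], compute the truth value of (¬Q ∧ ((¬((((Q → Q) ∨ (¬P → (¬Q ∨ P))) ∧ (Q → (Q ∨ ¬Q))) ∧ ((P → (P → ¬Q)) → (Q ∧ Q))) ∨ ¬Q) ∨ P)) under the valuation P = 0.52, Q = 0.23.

¬Q: Łukasiewicz ¬ gives 1 − 0.23 = 0.77
(Q → Q): min(1, 1 − 0.23 + 0.23) = 1
¬P: Łukasiewicz ¬ gives 1 − 0.52 = 0.48
¬Q: Łukasiewicz ¬ gives 1 − 0.23 = 0.77
(¬Q ∨ P) = max(0.77, 0.52) = 0.77
(¬P → (¬Q ∨ P)): min(1, 1 − 0.48 + 0.77) = 1
((Q → Q) ∨ (¬P → (¬Q ∨ P))) = max(1, 1) = 1
¬Q: Łukasiewicz ¬ gives 1 − 0.23 = 0.77
(Q ∨ ¬Q) = max(0.23, 0.77) = 0.77
(Q → (Q ∨ ¬Q)): min(1, 1 − 0.23 + 0.77) = 1
(((Q → Q) ∨ (¬P → (¬Q ∨ P))) ∧ (Q → (Q ∨ ¬Q))) = min(1, 1) = 1
¬Q: Łukasiewicz ¬ gives 1 − 0.23 = 0.77
(P → ¬Q): min(1, 1 − 0.52 + 0.77) = 1
(P → (P → ¬Q)): min(1, 1 − 0.52 + 1) = 1
(Q ∧ Q) = min(0.23, 0.23) = 0.23
((P → (P → ¬Q)) → (Q ∧ Q)): min(1, 1 − 1 + 0.23) = 0.23
((((Q → Q) ∨ (¬P → (¬Q ∨ P))) ∧ (Q → (Q ∨ ¬Q))) ∧ ((P → (P → ¬Q)) → (Q ∧ Q))) = min(1, 0.23) = 0.23
¬((((Q → Q) ∨ (¬P → (¬Q ∨ P))) ∧ (Q → (Q ∨ ¬Q))) ∧ ((P → (P → ¬Q)) → (Q ∧ Q))): Łukasiewicz ¬ gives 1 − 0.23 = 0.77
¬Q: Łukasiewicz ¬ gives 1 − 0.23 = 0.77
(¬((((Q → Q) ∨ (¬P → (¬Q ∨ P))) ∧ (Q → (Q ∨ ¬Q))) ∧ ((P → (P → ¬Q)) → (Q ∧ Q))) ∨ ¬Q) = max(0.77, 0.77) = 0.77
((¬((((Q → Q) ∨ (¬P → (¬Q ∨ P))) ∧ (Q → (Q ∨ ¬Q))) ∧ ((P → (P → ¬Q)) → (Q ∧ Q))) ∨ ¬Q) ∨ P) = max(0.77, 0.52) = 0.77
(¬Q ∧ ((¬((((Q → Q) ∨ (¬P → (¬Q ∨ P))) ∧ (Q → (Q ∨ ¬Q))) ∧ ((P → (P → ¬Q)) → (Q ∧ Q))) ∨ ¬Q) ∨ P)) = min(0.77, 0.77) = 0.77

0.77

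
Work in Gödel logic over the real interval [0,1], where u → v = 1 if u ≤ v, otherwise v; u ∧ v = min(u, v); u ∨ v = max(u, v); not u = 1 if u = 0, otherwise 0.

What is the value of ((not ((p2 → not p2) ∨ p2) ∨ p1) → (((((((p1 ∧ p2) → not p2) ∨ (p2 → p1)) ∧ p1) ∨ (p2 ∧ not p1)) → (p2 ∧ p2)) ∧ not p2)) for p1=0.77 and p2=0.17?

not p2: Gödel ¬ of 0.17 = 0 (operand ≠ 0)
(p2 → not p2): 0.17 > 0, so result = 0
((p2 → not p2) ∨ p2) = max(0, 0.17) = 0.17
not ((p2 → not p2) ∨ p2): Gödel ¬ of 0.17 = 0 (operand ≠ 0)
(not ((p2 → not p2) ∨ p2) ∨ p1) = max(0, 0.77) = 0.77
(p1 ∧ p2) = min(0.77, 0.17) = 0.17
not p2: Gödel ¬ of 0.17 = 0 (operand ≠ 0)
((p1 ∧ p2) → not p2): 0.17 > 0, so result = 0
(p2 → p1): 0.17 ≤ 0.77, so result = 1
(((p1 ∧ p2) → not p2) ∨ (p2 → p1)) = max(0, 1) = 1
((((p1 ∧ p2) → not p2) ∨ (p2 → p1)) ∧ p1) = min(1, 0.77) = 0.77
not p1: Gödel ¬ of 0.77 = 0 (operand ≠ 0)
(p2 ∧ not p1) = min(0.17, 0) = 0
(((((p1 ∧ p2) → not p2) ∨ (p2 → p1)) ∧ p1) ∨ (p2 ∧ not p1)) = max(0.77, 0) = 0.77
(p2 ∧ p2) = min(0.17, 0.17) = 0.17
((((((p1 ∧ p2) → not p2) ∨ (p2 → p1)) ∧ p1) ∨ (p2 ∧ not p1)) → (p2 ∧ p2)): 0.77 > 0.17, so result = 0.17
not p2: Gödel ¬ of 0.17 = 0 (operand ≠ 0)
(((((((p1 ∧ p2) → not p2) ∨ (p2 → p1)) ∧ p1) ∨ (p2 ∧ not p1)) → (p2 ∧ p2)) ∧ not p2) = min(0.17, 0) = 0
((not ((p2 → not p2) ∨ p2) ∨ p1) → (((((((p1 ∧ p2) → not p2) ∨ (p2 → p1)) ∧ p1) ∨ (p2 ∧ not p1)) → (p2 ∧ p2)) ∧ not p2)): 0.77 > 0, so result = 0

0.00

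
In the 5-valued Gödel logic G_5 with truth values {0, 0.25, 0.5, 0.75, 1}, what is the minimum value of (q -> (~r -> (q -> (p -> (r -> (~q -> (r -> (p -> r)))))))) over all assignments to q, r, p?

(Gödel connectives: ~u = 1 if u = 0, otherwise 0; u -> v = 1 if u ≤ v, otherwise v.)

Every assignment gives 1. For instance at q = 0, r = 0, p = 0:
  ~r: Gödel ¬ of 0 = 1 (operand is 0)
  ~q: Gödel ¬ of 0 = 1 (operand is 0)
  (p -> r): 0 ≤ 0, so result = 1
  (r -> (p -> r)): 0 ≤ 1, so result = 1
  (~q -> (r -> (p -> r))): 1 ≤ 1, so result = 1
  (r -> (~q -> (r -> (p -> r)))): 0 ≤ 1, so result = 1
  (p -> (r -> (~q -> (r -> (p -> r))))): 0 ≤ 1, so result = 1
  (q -> (p -> (r -> (~q -> (r -> (p -> r)))))): 0 ≤ 1, so result = 1
  (~r -> (q -> (p -> (r -> (~q -> (r -> (p -> r))))))): 1 ≤ 1, so result = 1
  (q -> (~r -> (q -> (p -> (r -> (~q -> (r -> (p -> r)))))))): 0 ≤ 1, so result = 1
All 125 assignments give value 1 — the formula is a G_5-tautology.

1.00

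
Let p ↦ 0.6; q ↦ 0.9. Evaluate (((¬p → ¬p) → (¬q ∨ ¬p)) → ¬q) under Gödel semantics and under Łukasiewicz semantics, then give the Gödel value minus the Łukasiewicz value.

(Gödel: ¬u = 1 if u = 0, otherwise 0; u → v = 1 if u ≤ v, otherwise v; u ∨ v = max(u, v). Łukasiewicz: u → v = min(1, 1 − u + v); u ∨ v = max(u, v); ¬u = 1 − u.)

0.30

Gödel evaluation:
  ¬p: Gödel ¬ of 0.6 = 0 (operand ≠ 0)
  ¬p: Gödel ¬ of 0.6 = 0 (operand ≠ 0)
  (¬p → ¬p): 0 ≤ 0, so result = 1
  ¬q: Gödel ¬ of 0.9 = 0 (operand ≠ 0)
  ¬p: Gödel ¬ of 0.6 = 0 (operand ≠ 0)
  (¬q ∨ ¬p) = max(0, 0) = 0
  ((¬p → ¬p) → (¬q ∨ ¬p)): 1 > 0, so result = 0
  ¬q: Gödel ¬ of 0.9 = 0 (operand ≠ 0)
  (((¬p → ¬p) → (¬q ∨ ¬p)) → ¬q): 0 ≤ 0, so result = 1
  Gödel value = 1
Łukasiewicz evaluation:
  ¬p: Łukasiewicz ¬ gives 1 − 0.6 = 0.4
  ¬p: Łukasiewicz ¬ gives 1 − 0.6 = 0.4
  (¬p → ¬p): min(1, 1 − 0.4 + 0.4) = 1
  ¬q: Łukasiewicz ¬ gives 1 − 0.9 = 0.1
  ¬p: Łukasiewicz ¬ gives 1 − 0.6 = 0.4
  (¬q ∨ ¬p) = max(0.1, 0.4) = 0.4
  ((¬p → ¬p) → (¬q ∨ ¬p)): min(1, 1 − 1 + 0.4) = 0.4
  ¬q: Łukasiewicz ¬ gives 1 − 0.9 = 0.1
  (((¬p → ¬p) → (¬q ∨ ¬p)) → ¬q): min(1, 1 − 0.4 + 0.1) = 0.7
  Łukasiewicz value = 0.7
Difference: 1 − 0.7 = 0.30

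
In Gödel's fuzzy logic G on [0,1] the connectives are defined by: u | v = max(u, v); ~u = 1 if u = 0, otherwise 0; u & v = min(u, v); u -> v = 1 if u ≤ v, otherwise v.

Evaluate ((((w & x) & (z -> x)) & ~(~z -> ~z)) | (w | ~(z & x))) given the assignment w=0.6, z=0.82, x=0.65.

0.60

(w & x) = min(0.6, 0.65) = 0.6
(z -> x): 0.82 > 0.65, so result = 0.65
((w & x) & (z -> x)) = min(0.6, 0.65) = 0.6
~z: Gödel ¬ of 0.82 = 0 (operand ≠ 0)
~z: Gödel ¬ of 0.82 = 0 (operand ≠ 0)
(~z -> ~z): 0 ≤ 0, so result = 1
~(~z -> ~z): Gödel ¬ of 1 = 0 (operand ≠ 0)
(((w & x) & (z -> x)) & ~(~z -> ~z)) = min(0.6, 0) = 0
(z & x) = min(0.82, 0.65) = 0.65
~(z & x): Gödel ¬ of 0.65 = 0 (operand ≠ 0)
(w | ~(z & x)) = max(0.6, 0) = 0.6
((((w & x) & (z -> x)) & ~(~z -> ~z)) | (w | ~(z & x))) = max(0, 0.6) = 0.6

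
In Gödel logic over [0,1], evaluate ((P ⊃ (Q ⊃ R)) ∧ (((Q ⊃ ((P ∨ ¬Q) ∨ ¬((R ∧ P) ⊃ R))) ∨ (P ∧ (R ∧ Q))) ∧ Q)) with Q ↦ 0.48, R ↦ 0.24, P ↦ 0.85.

0.24

(Q ⊃ R): 0.48 > 0.24, so result = 0.24
(P ⊃ (Q ⊃ R)): 0.85 > 0.24, so result = 0.24
¬Q: Gödel ¬ of 0.48 = 0 (operand ≠ 0)
(P ∨ ¬Q) = max(0.85, 0) = 0.85
(R ∧ P) = min(0.24, 0.85) = 0.24
((R ∧ P) ⊃ R): 0.24 ≤ 0.24, so result = 1
¬((R ∧ P) ⊃ R): Gödel ¬ of 1 = 0 (operand ≠ 0)
((P ∨ ¬Q) ∨ ¬((R ∧ P) ⊃ R)) = max(0.85, 0) = 0.85
(Q ⊃ ((P ∨ ¬Q) ∨ ¬((R ∧ P) ⊃ R))): 0.48 ≤ 0.85, so result = 1
(R ∧ Q) = min(0.24, 0.48) = 0.24
(P ∧ (R ∧ Q)) = min(0.85, 0.24) = 0.24
((Q ⊃ ((P ∨ ¬Q) ∨ ¬((R ∧ P) ⊃ R))) ∨ (P ∧ (R ∧ Q))) = max(1, 0.24) = 1
(((Q ⊃ ((P ∨ ¬Q) ∨ ¬((R ∧ P) ⊃ R))) ∨ (P ∧ (R ∧ Q))) ∧ Q) = min(1, 0.48) = 0.48
((P ⊃ (Q ⊃ R)) ∧ (((Q ⊃ ((P ∨ ¬Q) ∨ ¬((R ∧ P) ⊃ R))) ∨ (P ∧ (R ∧ Q))) ∧ Q)) = min(0.24, 0.48) = 0.24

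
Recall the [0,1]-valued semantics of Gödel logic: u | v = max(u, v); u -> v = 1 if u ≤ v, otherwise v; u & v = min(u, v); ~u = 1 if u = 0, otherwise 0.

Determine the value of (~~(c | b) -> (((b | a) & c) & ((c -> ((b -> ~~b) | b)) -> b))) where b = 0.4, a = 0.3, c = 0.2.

(c | b) = max(0.2, 0.4) = 0.4
~(c | b): Gödel ¬ of 0.4 = 0 (operand ≠ 0)
~~(c | b): Gödel ¬ of 0 = 1 (operand is 0)
(b | a) = max(0.4, 0.3) = 0.4
((b | a) & c) = min(0.4, 0.2) = 0.2
~b: Gödel ¬ of 0.4 = 0 (operand ≠ 0)
~~b: Gödel ¬ of 0 = 1 (operand is 0)
(b -> ~~b): 0.4 ≤ 1, so result = 1
((b -> ~~b) | b) = max(1, 0.4) = 1
(c -> ((b -> ~~b) | b)): 0.2 ≤ 1, so result = 1
((c -> ((b -> ~~b) | b)) -> b): 1 > 0.4, so result = 0.4
(((b | a) & c) & ((c -> ((b -> ~~b) | b)) -> b)) = min(0.2, 0.4) = 0.2
(~~(c | b) -> (((b | a) & c) & ((c -> ((b -> ~~b) | b)) -> b))): 1 > 0.2, so result = 0.2

0.20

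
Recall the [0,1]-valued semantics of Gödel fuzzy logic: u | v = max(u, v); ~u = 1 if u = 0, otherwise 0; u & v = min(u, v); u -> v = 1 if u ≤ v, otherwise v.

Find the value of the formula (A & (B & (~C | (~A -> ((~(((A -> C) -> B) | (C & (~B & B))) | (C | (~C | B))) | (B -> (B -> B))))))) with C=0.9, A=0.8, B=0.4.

~C: Gödel ¬ of 0.9 = 0 (operand ≠ 0)
~A: Gödel ¬ of 0.8 = 0 (operand ≠ 0)
(A -> C): 0.8 ≤ 0.9, so result = 1
((A -> C) -> B): 1 > 0.4, so result = 0.4
~B: Gödel ¬ of 0.4 = 0 (operand ≠ 0)
(~B & B) = min(0, 0.4) = 0
(C & (~B & B)) = min(0.9, 0) = 0
(((A -> C) -> B) | (C & (~B & B))) = max(0.4, 0) = 0.4
~(((A -> C) -> B) | (C & (~B & B))): Gödel ¬ of 0.4 = 0 (operand ≠ 0)
~C: Gödel ¬ of 0.9 = 0 (operand ≠ 0)
(~C | B) = max(0, 0.4) = 0.4
(C | (~C | B)) = max(0.9, 0.4) = 0.9
(~(((A -> C) -> B) | (C & (~B & B))) | (C | (~C | B))) = max(0, 0.9) = 0.9
(B -> B): 0.4 ≤ 0.4, so result = 1
(B -> (B -> B)): 0.4 ≤ 1, so result = 1
((~(((A -> C) -> B) | (C & (~B & B))) | (C | (~C | B))) | (B -> (B -> B))) = max(0.9, 1) = 1
(~A -> ((~(((A -> C) -> B) | (C & (~B & B))) | (C | (~C | B))) | (B -> (B -> B)))): 0 ≤ 1, so result = 1
(~C | (~A -> ((~(((A -> C) -> B) | (C & (~B & B))) | (C | (~C | B))) | (B -> (B -> B))))) = max(0, 1) = 1
(B & (~C | (~A -> ((~(((A -> C) -> B) | (C & (~B & B))) | (C | (~C | B))) | (B -> (B -> B)))))) = min(0.4, 1) = 0.4
(A & (B & (~C | (~A -> ((~(((A -> C) -> B) | (C & (~B & B))) | (C | (~C | B))) | (B -> (B -> B))))))) = min(0.8, 0.4) = 0.4

0.40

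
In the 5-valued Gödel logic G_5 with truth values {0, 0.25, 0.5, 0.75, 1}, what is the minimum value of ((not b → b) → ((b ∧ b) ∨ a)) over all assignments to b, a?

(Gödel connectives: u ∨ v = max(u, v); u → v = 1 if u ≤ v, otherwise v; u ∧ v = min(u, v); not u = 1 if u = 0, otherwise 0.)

0.25

The minimum is attained at b = 0.25, a = 0:
  not b: Gödel ¬ of 0.25 = 0 (operand ≠ 0)
  (not b → b): 0 ≤ 0.25, so result = 1
  (b ∧ b) = min(0.25, 0.25) = 0.25
  ((b ∧ b) ∨ a) = max(0.25, 0) = 0.25
  ((not b → b) → ((b ∧ b) ∨ a)): 1 > 0.25, so result = 0.25
Checking all 25 assignments confirms none give a value below 0.25.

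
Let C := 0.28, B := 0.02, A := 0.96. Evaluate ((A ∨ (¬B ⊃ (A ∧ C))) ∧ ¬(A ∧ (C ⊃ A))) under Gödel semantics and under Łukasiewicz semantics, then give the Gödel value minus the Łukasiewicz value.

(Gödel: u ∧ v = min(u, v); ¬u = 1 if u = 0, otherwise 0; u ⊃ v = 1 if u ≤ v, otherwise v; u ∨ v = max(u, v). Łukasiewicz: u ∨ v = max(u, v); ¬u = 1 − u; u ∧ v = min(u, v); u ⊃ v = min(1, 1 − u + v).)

Gödel evaluation:
  ¬B: Gödel ¬ of 0.02 = 0 (operand ≠ 0)
  (A ∧ C) = min(0.96, 0.28) = 0.28
  (¬B ⊃ (A ∧ C)): 0 ≤ 0.28, so result = 1
  (A ∨ (¬B ⊃ (A ∧ C))) = max(0.96, 1) = 1
  (C ⊃ A): 0.28 ≤ 0.96, so result = 1
  (A ∧ (C ⊃ A)) = min(0.96, 1) = 0.96
  ¬(A ∧ (C ⊃ A)): Gödel ¬ of 0.96 = 0 (operand ≠ 0)
  ((A ∨ (¬B ⊃ (A ∧ C))) ∧ ¬(A ∧ (C ⊃ A))) = min(1, 0) = 0
  Gödel value = 0
Łukasiewicz evaluation:
  ¬B: Łukasiewicz ¬ gives 1 − 0.02 = 0.98
  (A ∧ C) = min(0.96, 0.28) = 0.28
  (¬B ⊃ (A ∧ C)): min(1, 1 − 0.98 + 0.28) = 0.3
  (A ∨ (¬B ⊃ (A ∧ C))) = max(0.96, 0.3) = 0.96
  (C ⊃ A): min(1, 1 − 0.28 + 0.96) = 1
  (A ∧ (C ⊃ A)) = min(0.96, 1) = 0.96
  ¬(A ∧ (C ⊃ A)): Łukasiewicz ¬ gives 1 − 0.96 = 0.04
  ((A ∨ (¬B ⊃ (A ∧ C))) ∧ ¬(A ∧ (C ⊃ A))) = min(0.96, 0.04) = 0.04
  Łukasiewicz value = 0.04
Difference: 0 − 0.04 = -0.04

-0.04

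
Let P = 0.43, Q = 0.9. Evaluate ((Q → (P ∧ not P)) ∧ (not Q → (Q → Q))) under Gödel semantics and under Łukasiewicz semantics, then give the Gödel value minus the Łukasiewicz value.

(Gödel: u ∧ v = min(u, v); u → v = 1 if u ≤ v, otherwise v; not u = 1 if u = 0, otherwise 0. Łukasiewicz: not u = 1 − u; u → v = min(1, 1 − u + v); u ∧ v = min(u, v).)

-0.53

Gödel evaluation:
  not P: Gödel ¬ of 0.43 = 0 (operand ≠ 0)
  (P ∧ not P) = min(0.43, 0) = 0
  (Q → (P ∧ not P)): 0.9 > 0, so result = 0
  not Q: Gödel ¬ of 0.9 = 0 (operand ≠ 0)
  (Q → Q): 0.9 ≤ 0.9, so result = 1
  (not Q → (Q → Q)): 0 ≤ 1, so result = 1
  ((Q → (P ∧ not P)) ∧ (not Q → (Q → Q))) = min(0, 1) = 0
  Gödel value = 0
Łukasiewicz evaluation:
  not P: Łukasiewicz ¬ gives 1 − 0.43 = 0.57
  (P ∧ not P) = min(0.43, 0.57) = 0.43
  (Q → (P ∧ not P)): min(1, 1 − 0.9 + 0.43) = 0.53
  not Q: Łukasiewicz ¬ gives 1 − 0.9 = 0.1
  (Q → Q): min(1, 1 − 0.9 + 0.9) = 1
  (not Q → (Q → Q)): min(1, 1 − 0.1 + 1) = 1
  ((Q → (P ∧ not P)) ∧ (not Q → (Q → Q))) = min(0.53, 1) = 0.53
  Łukasiewicz value = 0.53
Difference: 0 − 0.53 = -0.53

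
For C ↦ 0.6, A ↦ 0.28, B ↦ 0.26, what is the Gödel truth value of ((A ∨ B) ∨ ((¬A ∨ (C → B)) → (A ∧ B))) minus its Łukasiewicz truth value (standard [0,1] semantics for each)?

0.46

Gödel evaluation:
  (A ∨ B) = max(0.28, 0.26) = 0.28
  ¬A: Gödel ¬ of 0.28 = 0 (operand ≠ 0)
  (C → B): 0.6 > 0.26, so result = 0.26
  (¬A ∨ (C → B)) = max(0, 0.26) = 0.26
  (A ∧ B) = min(0.28, 0.26) = 0.26
  ((¬A ∨ (C → B)) → (A ∧ B)): 0.26 ≤ 0.26, so result = 1
  ((A ∨ B) ∨ ((¬A ∨ (C → B)) → (A ∧ B))) = max(0.28, 1) = 1
  Gödel value = 1
Łukasiewicz evaluation:
  (A ∨ B) = max(0.28, 0.26) = 0.28
  ¬A: Łukasiewicz ¬ gives 1 − 0.28 = 0.72
  (C → B): min(1, 1 − 0.6 + 0.26) = 0.66
  (¬A ∨ (C → B)) = max(0.72, 0.66) = 0.72
  (A ∧ B) = min(0.28, 0.26) = 0.26
  ((¬A ∨ (C → B)) → (A ∧ B)): min(1, 1 − 0.72 + 0.26) = 0.54
  ((A ∨ B) ∨ ((¬A ∨ (C → B)) → (A ∧ B))) = max(0.28, 0.54) = 0.54
  Łukasiewicz value = 0.54
Difference: 1 − 0.54 = 0.46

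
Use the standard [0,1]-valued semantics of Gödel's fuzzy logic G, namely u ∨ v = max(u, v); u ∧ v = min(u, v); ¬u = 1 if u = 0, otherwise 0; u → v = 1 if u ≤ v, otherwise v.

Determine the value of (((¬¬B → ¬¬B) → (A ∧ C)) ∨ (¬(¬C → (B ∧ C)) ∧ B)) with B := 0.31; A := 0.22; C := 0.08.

¬B: Gödel ¬ of 0.31 = 0 (operand ≠ 0)
¬¬B: Gödel ¬ of 0 = 1 (operand is 0)
¬B: Gödel ¬ of 0.31 = 0 (operand ≠ 0)
¬¬B: Gödel ¬ of 0 = 1 (operand is 0)
(¬¬B → ¬¬B): 1 ≤ 1, so result = 1
(A ∧ C) = min(0.22, 0.08) = 0.08
((¬¬B → ¬¬B) → (A ∧ C)): 1 > 0.08, so result = 0.08
¬C: Gödel ¬ of 0.08 = 0 (operand ≠ 0)
(B ∧ C) = min(0.31, 0.08) = 0.08
(¬C → (B ∧ C)): 0 ≤ 0.08, so result = 1
¬(¬C → (B ∧ C)): Gödel ¬ of 1 = 0 (operand ≠ 0)
(¬(¬C → (B ∧ C)) ∧ B) = min(0, 0.31) = 0
(((¬¬B → ¬¬B) → (A ∧ C)) ∨ (¬(¬C → (B ∧ C)) ∧ B)) = max(0.08, 0) = 0.08

0.08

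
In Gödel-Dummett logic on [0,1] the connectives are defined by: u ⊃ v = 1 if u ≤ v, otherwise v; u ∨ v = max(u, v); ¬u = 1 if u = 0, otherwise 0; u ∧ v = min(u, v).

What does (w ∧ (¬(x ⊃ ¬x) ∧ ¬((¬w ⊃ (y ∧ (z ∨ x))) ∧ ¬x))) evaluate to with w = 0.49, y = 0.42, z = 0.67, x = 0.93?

¬x: Gödel ¬ of 0.93 = 0 (operand ≠ 0)
(x ⊃ ¬x): 0.93 > 0, so result = 0
¬(x ⊃ ¬x): Gödel ¬ of 0 = 1 (operand is 0)
¬w: Gödel ¬ of 0.49 = 0 (operand ≠ 0)
(z ∨ x) = max(0.67, 0.93) = 0.93
(y ∧ (z ∨ x)) = min(0.42, 0.93) = 0.42
(¬w ⊃ (y ∧ (z ∨ x))): 0 ≤ 0.42, so result = 1
¬x: Gödel ¬ of 0.93 = 0 (operand ≠ 0)
((¬w ⊃ (y ∧ (z ∨ x))) ∧ ¬x) = min(1, 0) = 0
¬((¬w ⊃ (y ∧ (z ∨ x))) ∧ ¬x): Gödel ¬ of 0 = 1 (operand is 0)
(¬(x ⊃ ¬x) ∧ ¬((¬w ⊃ (y ∧ (z ∨ x))) ∧ ¬x)) = min(1, 1) = 1
(w ∧ (¬(x ⊃ ¬x) ∧ ¬((¬w ⊃ (y ∧ (z ∨ x))) ∧ ¬x))) = min(0.49, 1) = 0.49

0.49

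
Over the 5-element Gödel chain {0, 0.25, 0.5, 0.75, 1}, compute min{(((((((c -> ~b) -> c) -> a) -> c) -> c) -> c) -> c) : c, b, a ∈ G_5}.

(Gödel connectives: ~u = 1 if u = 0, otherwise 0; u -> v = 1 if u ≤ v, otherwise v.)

0.25

The minimum is attained at c = 0.25, b = 0, a = 0:
  ~b: Gödel ¬ of 0 = 1 (operand is 0)
  (c -> ~b): 0.25 ≤ 1, so result = 1
  ((c -> ~b) -> c): 1 > 0.25, so result = 0.25
  (((c -> ~b) -> c) -> a): 0.25 > 0, so result = 0
  ((((c -> ~b) -> c) -> a) -> c): 0 ≤ 0.25, so result = 1
  (((((c -> ~b) -> c) -> a) -> c) -> c): 1 > 0.25, so result = 0.25
  ((((((c -> ~b) -> c) -> a) -> c) -> c) -> c): 0.25 ≤ 0.25, so result = 1
  (((((((c -> ~b) -> c) -> a) -> c) -> c) -> c) -> c): 1 > 0.25, so result = 0.25
Checking all 125 assignments confirms none give a value below 0.25.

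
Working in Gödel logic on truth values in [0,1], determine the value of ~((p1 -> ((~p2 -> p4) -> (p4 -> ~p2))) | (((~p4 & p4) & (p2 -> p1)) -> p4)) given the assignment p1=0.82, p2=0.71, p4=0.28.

0.00

~p2: Gödel ¬ of 0.71 = 0 (operand ≠ 0)
(~p2 -> p4): 0 ≤ 0.28, so result = 1
~p2: Gödel ¬ of 0.71 = 0 (operand ≠ 0)
(p4 -> ~p2): 0.28 > 0, so result = 0
((~p2 -> p4) -> (p4 -> ~p2)): 1 > 0, so result = 0
(p1 -> ((~p2 -> p4) -> (p4 -> ~p2))): 0.82 > 0, so result = 0
~p4: Gödel ¬ of 0.28 = 0 (operand ≠ 0)
(~p4 & p4) = min(0, 0.28) = 0
(p2 -> p1): 0.71 ≤ 0.82, so result = 1
((~p4 & p4) & (p2 -> p1)) = min(0, 1) = 0
(((~p4 & p4) & (p2 -> p1)) -> p4): 0 ≤ 0.28, so result = 1
((p1 -> ((~p2 -> p4) -> (p4 -> ~p2))) | (((~p4 & p4) & (p2 -> p1)) -> p4)) = max(0, 1) = 1
~((p1 -> ((~p2 -> p4) -> (p4 -> ~p2))) | (((~p4 & p4) & (p2 -> p1)) -> p4)): Gödel ¬ of 1 = 0 (operand ≠ 0)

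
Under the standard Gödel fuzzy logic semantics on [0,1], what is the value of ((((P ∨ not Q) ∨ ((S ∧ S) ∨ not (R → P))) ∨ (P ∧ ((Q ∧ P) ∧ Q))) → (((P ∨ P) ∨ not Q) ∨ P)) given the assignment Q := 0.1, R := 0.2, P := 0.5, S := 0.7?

0.50

not Q: Gödel ¬ of 0.1 = 0 (operand ≠ 0)
(P ∨ not Q) = max(0.5, 0) = 0.5
(S ∧ S) = min(0.7, 0.7) = 0.7
(R → P): 0.2 ≤ 0.5, so result = 1
not (R → P): Gödel ¬ of 1 = 0 (operand ≠ 0)
((S ∧ S) ∨ not (R → P)) = max(0.7, 0) = 0.7
((P ∨ not Q) ∨ ((S ∧ S) ∨ not (R → P))) = max(0.5, 0.7) = 0.7
(Q ∧ P) = min(0.1, 0.5) = 0.1
((Q ∧ P) ∧ Q) = min(0.1, 0.1) = 0.1
(P ∧ ((Q ∧ P) ∧ Q)) = min(0.5, 0.1) = 0.1
(((P ∨ not Q) ∨ ((S ∧ S) ∨ not (R → P))) ∨ (P ∧ ((Q ∧ P) ∧ Q))) = max(0.7, 0.1) = 0.7
(P ∨ P) = max(0.5, 0.5) = 0.5
not Q: Gödel ¬ of 0.1 = 0 (operand ≠ 0)
((P ∨ P) ∨ not Q) = max(0.5, 0) = 0.5
(((P ∨ P) ∨ not Q) ∨ P) = max(0.5, 0.5) = 0.5
((((P ∨ not Q) ∨ ((S ∧ S) ∨ not (R → P))) ∨ (P ∧ ((Q ∧ P) ∧ Q))) → (((P ∨ P) ∨ not Q) ∨ P)): 0.7 > 0.5, so result = 0.5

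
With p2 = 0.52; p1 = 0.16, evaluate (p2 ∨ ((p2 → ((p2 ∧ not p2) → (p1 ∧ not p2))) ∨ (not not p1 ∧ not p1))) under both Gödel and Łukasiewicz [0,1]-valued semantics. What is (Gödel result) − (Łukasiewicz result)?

0.00

Gödel evaluation:
  not p2: Gödel ¬ of 0.52 = 0 (operand ≠ 0)
  (p2 ∧ not p2) = min(0.52, 0) = 0
  not p2: Gödel ¬ of 0.52 = 0 (operand ≠ 0)
  (p1 ∧ not p2) = min(0.16, 0) = 0
  ((p2 ∧ not p2) → (p1 ∧ not p2)): 0 ≤ 0, so result = 1
  (p2 → ((p2 ∧ not p2) → (p1 ∧ not p2))): 0.52 ≤ 1, so result = 1
  not p1: Gödel ¬ of 0.16 = 0 (operand ≠ 0)
  not not p1: Gödel ¬ of 0 = 1 (operand is 0)
  not p1: Gödel ¬ of 0.16 = 0 (operand ≠ 0)
  (not not p1 ∧ not p1) = min(1, 0) = 0
  ((p2 → ((p2 ∧ not p2) → (p1 ∧ not p2))) ∨ (not not p1 ∧ not p1)) = max(1, 0) = 1
  (p2 ∨ ((p2 → ((p2 ∧ not p2) → (p1 ∧ not p2))) ∨ (not not p1 ∧ not p1))) = max(0.52, 1) = 1
  Gödel value = 1
Łukasiewicz evaluation:
  not p2: Łukasiewicz ¬ gives 1 − 0.52 = 0.48
  (p2 ∧ not p2) = min(0.52, 0.48) = 0.48
  not p2: Łukasiewicz ¬ gives 1 − 0.52 = 0.48
  (p1 ∧ not p2) = min(0.16, 0.48) = 0.16
  ((p2 ∧ not p2) → (p1 ∧ not p2)): min(1, 1 − 0.48 + 0.16) = 0.68
  (p2 → ((p2 ∧ not p2) → (p1 ∧ not p2))): min(1, 1 − 0.52 + 0.68) = 1
  not p1: Łukasiewicz ¬ gives 1 − 0.16 = 0.84
  not not p1: Łukasiewicz ¬ gives 1 − 0.84 = 0.16
  not p1: Łukasiewicz ¬ gives 1 − 0.16 = 0.84
  (not not p1 ∧ not p1) = min(0.16, 0.84) = 0.16
  ((p2 → ((p2 ∧ not p2) → (p1 ∧ not p2))) ∨ (not not p1 ∧ not p1)) = max(1, 0.16) = 1
  (p2 ∨ ((p2 → ((p2 ∧ not p2) → (p1 ∧ not p2))) ∨ (not not p1 ∧ not p1))) = max(0.52, 1) = 1
  Łukasiewicz value = 1
Difference: 1 − 1 = 0.00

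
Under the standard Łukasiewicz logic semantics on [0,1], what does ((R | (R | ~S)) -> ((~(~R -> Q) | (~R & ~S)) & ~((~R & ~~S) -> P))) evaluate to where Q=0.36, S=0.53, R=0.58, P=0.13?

~S: Łukasiewicz ¬ gives 1 − 0.53 = 0.47
(R | ~S) = max(0.58, 0.47) = 0.58
(R | (R | ~S)) = max(0.58, 0.58) = 0.58
~R: Łukasiewicz ¬ gives 1 − 0.58 = 0.42
(~R -> Q): min(1, 1 − 0.42 + 0.36) = 0.94
~(~R -> Q): Łukasiewicz ¬ gives 1 − 0.94 = 0.06
~R: Łukasiewicz ¬ gives 1 − 0.58 = 0.42
~S: Łukasiewicz ¬ gives 1 − 0.53 = 0.47
(~R & ~S) = min(0.42, 0.47) = 0.42
(~(~R -> Q) | (~R & ~S)) = max(0.06, 0.42) = 0.42
~R: Łukasiewicz ¬ gives 1 − 0.58 = 0.42
~S: Łukasiewicz ¬ gives 1 − 0.53 = 0.47
~~S: Łukasiewicz ¬ gives 1 − 0.47 = 0.53
(~R & ~~S) = min(0.42, 0.53) = 0.42
((~R & ~~S) -> P): min(1, 1 − 0.42 + 0.13) = 0.71
~((~R & ~~S) -> P): Łukasiewicz ¬ gives 1 − 0.71 = 0.29
((~(~R -> Q) | (~R & ~S)) & ~((~R & ~~S) -> P)) = min(0.42, 0.29) = 0.29
((R | (R | ~S)) -> ((~(~R -> Q) | (~R & ~S)) & ~((~R & ~~S) -> P))): min(1, 1 − 0.58 + 0.29) = 0.71

0.71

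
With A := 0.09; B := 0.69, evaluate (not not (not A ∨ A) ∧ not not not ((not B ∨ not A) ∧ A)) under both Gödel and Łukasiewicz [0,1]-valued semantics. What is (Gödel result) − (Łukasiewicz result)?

Gödel evaluation:
  not A: Gödel ¬ of 0.09 = 0 (operand ≠ 0)
  (not A ∨ A) = max(0, 0.09) = 0.09
  not (not A ∨ A): Gödel ¬ of 0.09 = 0 (operand ≠ 0)
  not not (not A ∨ A): Gödel ¬ of 0 = 1 (operand is 0)
  not B: Gödel ¬ of 0.69 = 0 (operand ≠ 0)
  not A: Gödel ¬ of 0.09 = 0 (operand ≠ 0)
  (not B ∨ not A) = max(0, 0) = 0
  ((not B ∨ not A) ∧ A) = min(0, 0.09) = 0
  not ((not B ∨ not A) ∧ A): Gödel ¬ of 0 = 1 (operand is 0)
  not not ((not B ∨ not A) ∧ A): Gödel ¬ of 1 = 0 (operand ≠ 0)
  not not not ((not B ∨ not A) ∧ A): Gödel ¬ of 0 = 1 (operand is 0)
  (not not (not A ∨ A) ∧ not not not ((not B ∨ not A) ∧ A)) = min(1, 1) = 1
  Gödel value = 1
Łukasiewicz evaluation:
  not A: Łukasiewicz ¬ gives 1 − 0.09 = 0.91
  (not A ∨ A) = max(0.91, 0.09) = 0.91
  not (not A ∨ A): Łukasiewicz ¬ gives 1 − 0.91 = 0.09
  not not (not A ∨ A): Łukasiewicz ¬ gives 1 − 0.09 = 0.91
  not B: Łukasiewicz ¬ gives 1 − 0.69 = 0.31
  not A: Łukasiewicz ¬ gives 1 − 0.09 = 0.91
  (not B ∨ not A) = max(0.31, 0.91) = 0.91
  ((not B ∨ not A) ∧ A) = min(0.91, 0.09) = 0.09
  not ((not B ∨ not A) ∧ A): Łukasiewicz ¬ gives 1 − 0.09 = 0.91
  not not ((not B ∨ not A) ∧ A): Łukasiewicz ¬ gives 1 − 0.91 = 0.09
  not not not ((not B ∨ not A) ∧ A): Łukasiewicz ¬ gives 1 − 0.09 = 0.91
  (not not (not A ∨ A) ∧ not not not ((not B ∨ not A) ∧ A)) = min(0.91, 0.91) = 0.91
  Łukasiewicz value = 0.91
Difference: 1 − 0.91 = 0.09

0.09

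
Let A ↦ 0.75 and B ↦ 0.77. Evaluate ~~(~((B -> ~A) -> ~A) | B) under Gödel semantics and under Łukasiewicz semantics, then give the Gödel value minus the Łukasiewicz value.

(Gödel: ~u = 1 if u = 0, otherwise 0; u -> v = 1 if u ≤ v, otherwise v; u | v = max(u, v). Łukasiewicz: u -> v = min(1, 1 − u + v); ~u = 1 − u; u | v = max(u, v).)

0.23

Gödel evaluation:
  ~A: Gödel ¬ of 0.75 = 0 (operand ≠ 0)
  (B -> ~A): 0.77 > 0, so result = 0
  ~A: Gödel ¬ of 0.75 = 0 (operand ≠ 0)
  ((B -> ~A) -> ~A): 0 ≤ 0, so result = 1
  ~((B -> ~A) -> ~A): Gödel ¬ of 1 = 0 (operand ≠ 0)
  (~((B -> ~A) -> ~A) | B) = max(0, 0.77) = 0.77
  ~(~((B -> ~A) -> ~A) | B): Gödel ¬ of 0.77 = 0 (operand ≠ 0)
  ~~(~((B -> ~A) -> ~A) | B): Gödel ¬ of 0 = 1 (operand is 0)
  Gödel value = 1
Łukasiewicz evaluation:
  ~A: Łukasiewicz ¬ gives 1 − 0.75 = 0.25
  (B -> ~A): min(1, 1 − 0.77 + 0.25) = 0.48
  ~A: Łukasiewicz ¬ gives 1 − 0.75 = 0.25
  ((B -> ~A) -> ~A): min(1, 1 − 0.48 + 0.25) = 0.77
  ~((B -> ~A) -> ~A): Łukasiewicz ¬ gives 1 − 0.77 = 0.23
  (~((B -> ~A) -> ~A) | B) = max(0.23, 0.77) = 0.77
  ~(~((B -> ~A) -> ~A) | B): Łukasiewicz ¬ gives 1 − 0.77 = 0.23
  ~~(~((B -> ~A) -> ~A) | B): Łukasiewicz ¬ gives 1 − 0.23 = 0.77
  Łukasiewicz value = 0.77
Difference: 1 − 0.77 = 0.23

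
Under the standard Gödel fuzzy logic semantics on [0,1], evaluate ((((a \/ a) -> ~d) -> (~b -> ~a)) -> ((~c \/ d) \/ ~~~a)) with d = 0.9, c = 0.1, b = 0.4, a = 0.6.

(a \/ a) = max(0.6, 0.6) = 0.6
~d: Gödel ¬ of 0.9 = 0 (operand ≠ 0)
((a \/ a) -> ~d): 0.6 > 0, so result = 0
~b: Gödel ¬ of 0.4 = 0 (operand ≠ 0)
~a: Gödel ¬ of 0.6 = 0 (operand ≠ 0)
(~b -> ~a): 0 ≤ 0, so result = 1
(((a \/ a) -> ~d) -> (~b -> ~a)): 0 ≤ 1, so result = 1
~c: Gödel ¬ of 0.1 = 0 (operand ≠ 0)
(~c \/ d) = max(0, 0.9) = 0.9
~a: Gödel ¬ of 0.6 = 0 (operand ≠ 0)
~~a: Gödel ¬ of 0 = 1 (operand is 0)
~~~a: Gödel ¬ of 1 = 0 (operand ≠ 0)
((~c \/ d) \/ ~~~a) = max(0.9, 0) = 0.9
((((a \/ a) -> ~d) -> (~b -> ~a)) -> ((~c \/ d) \/ ~~~a)): 1 > 0.9, so result = 0.9

0.90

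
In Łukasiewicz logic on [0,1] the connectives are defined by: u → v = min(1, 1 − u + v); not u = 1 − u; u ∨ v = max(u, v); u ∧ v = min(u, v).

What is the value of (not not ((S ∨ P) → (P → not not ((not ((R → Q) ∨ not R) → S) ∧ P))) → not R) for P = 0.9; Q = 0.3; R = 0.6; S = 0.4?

(S ∨ P) = max(0.4, 0.9) = 0.9
(R → Q): min(1, 1 − 0.6 + 0.3) = 0.7
not R: Łukasiewicz ¬ gives 1 − 0.6 = 0.4
((R → Q) ∨ not R) = max(0.7, 0.4) = 0.7
not ((R → Q) ∨ not R): Łukasiewicz ¬ gives 1 − 0.7 = 0.3
(not ((R → Q) ∨ not R) → S): min(1, 1 − 0.3 + 0.4) = 1
((not ((R → Q) ∨ not R) → S) ∧ P) = min(1, 0.9) = 0.9
not ((not ((R → Q) ∨ not R) → S) ∧ P): Łukasiewicz ¬ gives 1 − 0.9 = 0.1
not not ((not ((R → Q) ∨ not R) → S) ∧ P): Łukasiewicz ¬ gives 1 − 0.1 = 0.9
(P → not not ((not ((R → Q) ∨ not R) → S) ∧ P)): min(1, 1 − 0.9 + 0.9) = 1
((S ∨ P) → (P → not not ((not ((R → Q) ∨ not R) → S) ∧ P))): min(1, 1 − 0.9 + 1) = 1
not ((S ∨ P) → (P → not not ((not ((R → Q) ∨ not R) → S) ∧ P))): Łukasiewicz ¬ gives 1 − 1 = 0
not not ((S ∨ P) → (P → not not ((not ((R → Q) ∨ not R) → S) ∧ P))): Łukasiewicz ¬ gives 1 − 0 = 1
not R: Łukasiewicz ¬ gives 1 − 0.6 = 0.4
(not not ((S ∨ P) → (P → not not ((not ((R → Q) ∨ not R) → S) ∧ P))) → not R): min(1, 1 − 1 + 0.4) = 0.4

0.40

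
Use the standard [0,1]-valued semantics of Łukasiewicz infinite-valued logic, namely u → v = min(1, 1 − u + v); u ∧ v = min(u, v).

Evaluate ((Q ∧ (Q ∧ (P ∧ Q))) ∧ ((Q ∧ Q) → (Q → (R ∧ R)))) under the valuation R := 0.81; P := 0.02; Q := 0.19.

(P ∧ Q) = min(0.02, 0.19) = 0.02
(Q ∧ (P ∧ Q)) = min(0.19, 0.02) = 0.02
(Q ∧ (Q ∧ (P ∧ Q))) = min(0.19, 0.02) = 0.02
(Q ∧ Q) = min(0.19, 0.19) = 0.19
(R ∧ R) = min(0.81, 0.81) = 0.81
(Q → (R ∧ R)): min(1, 1 − 0.19 + 0.81) = 1
((Q ∧ Q) → (Q → (R ∧ R))): min(1, 1 − 0.19 + 1) = 1
((Q ∧ (Q ∧ (P ∧ Q))) ∧ ((Q ∧ Q) → (Q → (R ∧ R)))) = min(0.02, 1) = 0.02

0.02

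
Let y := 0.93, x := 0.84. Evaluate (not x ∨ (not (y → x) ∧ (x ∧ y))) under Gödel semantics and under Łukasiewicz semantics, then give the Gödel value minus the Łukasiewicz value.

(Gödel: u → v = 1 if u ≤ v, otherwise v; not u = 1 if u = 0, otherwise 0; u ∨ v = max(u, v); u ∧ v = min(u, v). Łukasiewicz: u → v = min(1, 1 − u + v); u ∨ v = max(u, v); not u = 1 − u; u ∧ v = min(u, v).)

Gödel evaluation:
  not x: Gödel ¬ of 0.84 = 0 (operand ≠ 0)
  (y → x): 0.93 > 0.84, so result = 0.84
  not (y → x): Gödel ¬ of 0.84 = 0 (operand ≠ 0)
  (x ∧ y) = min(0.84, 0.93) = 0.84
  (not (y → x) ∧ (x ∧ y)) = min(0, 0.84) = 0
  (not x ∨ (not (y → x) ∧ (x ∧ y))) = max(0, 0) = 0
  Gödel value = 0
Łukasiewicz evaluation:
  not x: Łukasiewicz ¬ gives 1 − 0.84 = 0.16
  (y → x): min(1, 1 − 0.93 + 0.84) = 0.91
  not (y → x): Łukasiewicz ¬ gives 1 − 0.91 = 0.09
  (x ∧ y) = min(0.84, 0.93) = 0.84
  (not (y → x) ∧ (x ∧ y)) = min(0.09, 0.84) = 0.09
  (not x ∨ (not (y → x) ∧ (x ∧ y))) = max(0.16, 0.09) = 0.16
  Łukasiewicz value = 0.16
Difference: 0 − 0.16 = -0.16

-0.16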